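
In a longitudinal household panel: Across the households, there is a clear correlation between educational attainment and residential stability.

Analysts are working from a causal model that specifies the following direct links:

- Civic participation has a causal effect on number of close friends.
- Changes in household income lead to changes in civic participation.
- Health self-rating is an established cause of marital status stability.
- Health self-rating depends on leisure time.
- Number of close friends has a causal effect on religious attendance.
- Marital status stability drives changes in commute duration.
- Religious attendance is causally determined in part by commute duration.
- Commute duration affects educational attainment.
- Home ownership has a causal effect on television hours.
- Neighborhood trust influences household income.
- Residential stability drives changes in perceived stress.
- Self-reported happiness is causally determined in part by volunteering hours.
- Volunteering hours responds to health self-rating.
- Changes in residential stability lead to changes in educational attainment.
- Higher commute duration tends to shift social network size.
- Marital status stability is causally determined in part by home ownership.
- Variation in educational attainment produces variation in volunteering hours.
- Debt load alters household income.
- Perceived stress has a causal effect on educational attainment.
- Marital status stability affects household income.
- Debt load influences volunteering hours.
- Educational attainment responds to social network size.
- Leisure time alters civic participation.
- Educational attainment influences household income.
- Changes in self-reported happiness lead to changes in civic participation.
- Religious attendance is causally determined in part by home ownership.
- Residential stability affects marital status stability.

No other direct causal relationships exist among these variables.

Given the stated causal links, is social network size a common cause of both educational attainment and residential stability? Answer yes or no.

Social network size has no stated causal path to residential stability. A confounder must cause both variables, so social network size does not qualify.

no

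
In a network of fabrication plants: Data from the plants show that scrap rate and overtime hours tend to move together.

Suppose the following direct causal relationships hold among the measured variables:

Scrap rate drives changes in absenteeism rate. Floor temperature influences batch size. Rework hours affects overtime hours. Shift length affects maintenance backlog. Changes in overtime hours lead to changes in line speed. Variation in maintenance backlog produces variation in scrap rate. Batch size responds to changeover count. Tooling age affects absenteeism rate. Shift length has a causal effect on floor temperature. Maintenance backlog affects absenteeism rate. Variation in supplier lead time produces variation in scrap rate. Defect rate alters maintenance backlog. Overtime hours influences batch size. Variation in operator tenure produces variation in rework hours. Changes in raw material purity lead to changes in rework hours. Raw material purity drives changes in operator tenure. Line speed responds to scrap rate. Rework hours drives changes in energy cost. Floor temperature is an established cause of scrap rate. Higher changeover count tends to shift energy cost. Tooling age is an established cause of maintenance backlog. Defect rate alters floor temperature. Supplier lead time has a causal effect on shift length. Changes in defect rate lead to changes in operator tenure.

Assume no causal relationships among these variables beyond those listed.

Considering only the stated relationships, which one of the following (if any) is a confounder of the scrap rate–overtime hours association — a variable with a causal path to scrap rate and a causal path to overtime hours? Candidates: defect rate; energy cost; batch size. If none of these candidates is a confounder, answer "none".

defect rate

Defect rate causes scrap rate (defect rate → maintenance backlog → scrap rate) and also causes overtime hours (defect rate → operator tenure → rework hours → overtime hours); it is a common cause of both.
Each of the other candidates lacks a causal path to at least one of scrap rate and overtime hours, so they do not confound the relationship.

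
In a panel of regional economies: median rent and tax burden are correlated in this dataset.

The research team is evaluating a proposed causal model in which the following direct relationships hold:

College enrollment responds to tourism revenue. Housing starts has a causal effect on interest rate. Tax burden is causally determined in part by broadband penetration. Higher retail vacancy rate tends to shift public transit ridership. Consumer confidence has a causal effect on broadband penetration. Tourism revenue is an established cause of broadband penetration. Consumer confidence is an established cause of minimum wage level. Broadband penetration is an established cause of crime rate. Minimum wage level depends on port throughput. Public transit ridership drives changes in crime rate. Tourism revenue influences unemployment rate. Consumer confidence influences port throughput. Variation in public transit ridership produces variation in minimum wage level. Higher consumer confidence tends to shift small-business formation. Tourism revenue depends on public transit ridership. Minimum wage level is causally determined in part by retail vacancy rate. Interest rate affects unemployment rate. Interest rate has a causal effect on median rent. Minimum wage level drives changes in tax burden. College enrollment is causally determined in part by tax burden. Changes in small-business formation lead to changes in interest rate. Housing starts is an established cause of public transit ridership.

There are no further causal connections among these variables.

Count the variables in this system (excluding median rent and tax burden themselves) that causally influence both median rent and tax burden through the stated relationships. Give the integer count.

The common causes are: consumer confidence (to median rent via consumer confidence → small-business formation → interest rate → median rent; to tax burden via consumer confidence → broadband penetration → tax burden); housing starts (to median rent via housing starts → interest rate → median rent; to tax burden via housing starts → public transit ridership → minimum wage level → tax burden).
Every other variable lacks a causal path to at least one of median rent and tax burden.

2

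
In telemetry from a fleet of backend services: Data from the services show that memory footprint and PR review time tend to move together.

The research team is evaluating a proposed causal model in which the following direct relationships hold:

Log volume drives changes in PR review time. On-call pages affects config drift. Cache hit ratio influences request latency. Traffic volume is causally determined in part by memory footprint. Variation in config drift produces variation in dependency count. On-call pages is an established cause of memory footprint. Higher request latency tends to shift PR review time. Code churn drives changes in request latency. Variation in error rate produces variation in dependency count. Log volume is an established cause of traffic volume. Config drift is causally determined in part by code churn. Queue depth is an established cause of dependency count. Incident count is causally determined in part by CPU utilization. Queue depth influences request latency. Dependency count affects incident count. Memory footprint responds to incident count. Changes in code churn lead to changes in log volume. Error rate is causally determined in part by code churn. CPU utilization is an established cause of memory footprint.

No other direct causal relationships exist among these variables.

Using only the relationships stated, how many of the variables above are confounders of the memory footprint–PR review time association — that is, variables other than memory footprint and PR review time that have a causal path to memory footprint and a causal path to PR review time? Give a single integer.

2

The common causes are: code churn (to memory footprint via code churn → error rate → dependency count → incident count → memory footprint; to PR review time via code churn → request latency → PR review time); queue depth (to memory footprint via queue depth → dependency count → incident count → memory footprint; to PR review time via queue depth → request latency → PR review time).
Every other variable lacks a causal path to at least one of memory footprint and PR review time.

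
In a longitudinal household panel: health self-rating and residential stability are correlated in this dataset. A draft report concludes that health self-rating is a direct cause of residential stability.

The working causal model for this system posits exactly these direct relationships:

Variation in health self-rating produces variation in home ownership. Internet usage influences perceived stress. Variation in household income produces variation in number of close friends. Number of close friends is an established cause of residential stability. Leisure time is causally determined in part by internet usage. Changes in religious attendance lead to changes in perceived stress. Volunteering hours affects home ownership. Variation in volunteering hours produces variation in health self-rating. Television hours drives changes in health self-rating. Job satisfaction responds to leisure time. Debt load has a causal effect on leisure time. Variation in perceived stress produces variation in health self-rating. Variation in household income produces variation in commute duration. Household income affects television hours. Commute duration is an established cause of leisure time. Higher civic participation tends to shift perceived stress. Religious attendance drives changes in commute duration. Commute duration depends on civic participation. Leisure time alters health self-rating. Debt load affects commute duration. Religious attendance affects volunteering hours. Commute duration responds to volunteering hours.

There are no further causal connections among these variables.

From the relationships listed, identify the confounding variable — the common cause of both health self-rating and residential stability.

Household income has a causal path to health self-rating (household income → television hours → health self-rating) and a separate causal path to residential stability (household income → number of close friends → residential stability), so it is a common cause of both.
No stated relationship gives health self-rating a causal route to residential stability, so the correlation is explained by the shared upstream cause rather than a direct effect.

household income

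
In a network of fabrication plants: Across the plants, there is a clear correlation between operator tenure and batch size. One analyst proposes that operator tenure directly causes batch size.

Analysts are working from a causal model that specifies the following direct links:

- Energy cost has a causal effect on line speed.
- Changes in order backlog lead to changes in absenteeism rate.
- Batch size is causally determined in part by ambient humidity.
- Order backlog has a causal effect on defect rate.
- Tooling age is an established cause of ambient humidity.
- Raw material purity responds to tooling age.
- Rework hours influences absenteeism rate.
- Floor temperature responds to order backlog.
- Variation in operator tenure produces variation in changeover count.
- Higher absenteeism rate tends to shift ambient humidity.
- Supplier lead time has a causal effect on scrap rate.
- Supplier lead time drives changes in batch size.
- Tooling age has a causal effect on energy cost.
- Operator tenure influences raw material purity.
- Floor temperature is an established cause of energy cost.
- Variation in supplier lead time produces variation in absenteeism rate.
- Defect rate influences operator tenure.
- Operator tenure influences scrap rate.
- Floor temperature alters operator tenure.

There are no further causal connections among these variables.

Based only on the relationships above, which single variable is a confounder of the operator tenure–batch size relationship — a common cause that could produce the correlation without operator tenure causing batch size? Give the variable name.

Order backlog has a causal path to operator tenure (order backlog → defect rate → operator tenure) and a separate causal path to batch size (order backlog → absenteeism rate → ambient humidity → batch size), so it is a common cause of both.
No stated relationship gives operator tenure a causal route to batch size, so the correlation is explained by the shared upstream cause rather than a direct effect.

order backlog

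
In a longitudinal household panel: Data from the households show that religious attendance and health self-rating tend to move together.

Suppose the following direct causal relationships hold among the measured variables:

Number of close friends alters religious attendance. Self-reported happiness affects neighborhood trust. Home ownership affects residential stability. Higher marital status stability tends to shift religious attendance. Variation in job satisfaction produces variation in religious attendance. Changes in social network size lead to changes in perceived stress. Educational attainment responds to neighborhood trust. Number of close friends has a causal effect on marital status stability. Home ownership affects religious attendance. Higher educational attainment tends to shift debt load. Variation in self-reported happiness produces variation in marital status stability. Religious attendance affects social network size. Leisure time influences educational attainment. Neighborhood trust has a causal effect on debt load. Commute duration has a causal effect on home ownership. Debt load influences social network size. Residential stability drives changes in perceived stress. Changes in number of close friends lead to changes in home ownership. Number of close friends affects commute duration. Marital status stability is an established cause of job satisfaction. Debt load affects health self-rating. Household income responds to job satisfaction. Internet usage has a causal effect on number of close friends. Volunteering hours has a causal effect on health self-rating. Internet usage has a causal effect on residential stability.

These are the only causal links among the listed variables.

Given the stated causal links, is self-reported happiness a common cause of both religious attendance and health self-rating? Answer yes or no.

yes

Self-reported happiness has a causal path to religious attendance (self-reported happiness → marital status stability → religious attendance) and to health self-rating (self-reported happiness → neighborhood trust → debt load → health self-rating), so it is a common cause of both — a confounder.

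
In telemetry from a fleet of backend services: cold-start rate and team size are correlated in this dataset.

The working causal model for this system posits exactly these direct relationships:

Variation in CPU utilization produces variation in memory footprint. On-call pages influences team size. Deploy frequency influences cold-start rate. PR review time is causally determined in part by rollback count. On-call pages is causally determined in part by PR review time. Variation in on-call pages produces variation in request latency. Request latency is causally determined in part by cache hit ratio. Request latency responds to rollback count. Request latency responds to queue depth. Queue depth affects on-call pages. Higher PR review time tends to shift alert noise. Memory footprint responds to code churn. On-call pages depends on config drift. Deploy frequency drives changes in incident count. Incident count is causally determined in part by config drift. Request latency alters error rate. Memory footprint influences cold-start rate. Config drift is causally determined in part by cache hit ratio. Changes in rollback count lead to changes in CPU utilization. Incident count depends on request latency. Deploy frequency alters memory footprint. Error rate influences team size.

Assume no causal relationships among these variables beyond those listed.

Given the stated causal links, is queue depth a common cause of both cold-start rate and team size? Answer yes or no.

no

Queue depth has no stated causal path to cold-start rate. A confounder must cause both variables, so queue depth does not qualify.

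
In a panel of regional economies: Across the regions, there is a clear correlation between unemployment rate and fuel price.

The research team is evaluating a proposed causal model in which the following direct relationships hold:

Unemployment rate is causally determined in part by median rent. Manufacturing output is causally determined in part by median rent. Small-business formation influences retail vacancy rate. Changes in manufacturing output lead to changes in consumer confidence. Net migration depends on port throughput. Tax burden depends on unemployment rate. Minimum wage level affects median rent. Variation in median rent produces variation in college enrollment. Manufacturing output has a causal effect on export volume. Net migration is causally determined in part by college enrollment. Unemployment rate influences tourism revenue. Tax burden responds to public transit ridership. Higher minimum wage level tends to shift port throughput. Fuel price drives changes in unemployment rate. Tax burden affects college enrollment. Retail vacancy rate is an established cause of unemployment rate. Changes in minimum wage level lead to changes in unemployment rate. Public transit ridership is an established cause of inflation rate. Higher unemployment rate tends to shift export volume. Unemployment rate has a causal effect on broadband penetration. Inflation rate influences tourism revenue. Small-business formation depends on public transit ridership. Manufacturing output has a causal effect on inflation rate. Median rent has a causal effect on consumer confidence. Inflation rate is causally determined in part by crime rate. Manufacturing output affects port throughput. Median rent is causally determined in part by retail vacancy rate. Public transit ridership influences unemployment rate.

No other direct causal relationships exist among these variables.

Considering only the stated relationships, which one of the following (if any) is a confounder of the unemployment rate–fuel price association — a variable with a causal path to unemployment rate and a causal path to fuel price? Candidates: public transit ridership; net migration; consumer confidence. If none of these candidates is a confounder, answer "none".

none

None of the listed candidates has causal paths to both unemployment rate and fuel price in the stated relationships, so none is a common cause.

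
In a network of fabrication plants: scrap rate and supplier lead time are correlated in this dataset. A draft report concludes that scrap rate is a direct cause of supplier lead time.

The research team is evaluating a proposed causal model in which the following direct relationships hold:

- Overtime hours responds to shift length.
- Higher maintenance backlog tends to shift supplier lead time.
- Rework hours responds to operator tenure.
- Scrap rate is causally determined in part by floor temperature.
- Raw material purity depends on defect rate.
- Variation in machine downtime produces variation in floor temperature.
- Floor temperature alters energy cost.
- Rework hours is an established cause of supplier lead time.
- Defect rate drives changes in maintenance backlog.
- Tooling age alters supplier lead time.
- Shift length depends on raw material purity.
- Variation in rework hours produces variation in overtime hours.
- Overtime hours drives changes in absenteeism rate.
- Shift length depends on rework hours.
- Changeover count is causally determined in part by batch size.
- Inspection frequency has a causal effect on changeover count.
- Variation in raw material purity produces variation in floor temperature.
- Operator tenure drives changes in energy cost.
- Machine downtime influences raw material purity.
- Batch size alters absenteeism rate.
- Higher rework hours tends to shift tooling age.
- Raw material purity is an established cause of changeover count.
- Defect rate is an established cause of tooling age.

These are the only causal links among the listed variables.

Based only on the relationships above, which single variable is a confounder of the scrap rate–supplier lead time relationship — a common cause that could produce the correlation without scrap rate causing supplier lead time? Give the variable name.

Defect rate has a causal path to scrap rate (defect rate → raw material purity → floor temperature → scrap rate) and a separate causal path to supplier lead time (defect rate → maintenance backlog → supplier lead time), so it is a common cause of both.
No stated relationship gives scrap rate a causal route to supplier lead time, so the correlation is explained by the shared upstream cause rather than a direct effect.

defect rate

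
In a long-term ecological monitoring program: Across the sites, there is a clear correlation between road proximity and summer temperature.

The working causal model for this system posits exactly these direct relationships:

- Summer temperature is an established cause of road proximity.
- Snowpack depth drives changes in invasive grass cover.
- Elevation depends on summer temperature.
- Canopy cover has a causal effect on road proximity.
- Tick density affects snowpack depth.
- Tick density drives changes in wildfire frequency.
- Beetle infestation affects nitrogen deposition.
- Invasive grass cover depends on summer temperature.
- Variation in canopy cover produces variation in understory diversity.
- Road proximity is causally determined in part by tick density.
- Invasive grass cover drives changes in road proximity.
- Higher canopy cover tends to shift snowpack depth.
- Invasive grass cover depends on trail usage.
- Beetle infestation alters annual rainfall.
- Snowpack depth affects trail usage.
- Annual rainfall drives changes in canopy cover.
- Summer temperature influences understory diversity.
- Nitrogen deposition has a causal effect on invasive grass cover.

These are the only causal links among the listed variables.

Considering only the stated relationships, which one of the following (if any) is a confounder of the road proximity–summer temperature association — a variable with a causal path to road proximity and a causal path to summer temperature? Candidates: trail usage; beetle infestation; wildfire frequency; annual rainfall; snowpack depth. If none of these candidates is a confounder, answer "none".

None of the listed candidates has causal paths to both road proximity and summer temperature in the stated relationships, so none is a common cause.

none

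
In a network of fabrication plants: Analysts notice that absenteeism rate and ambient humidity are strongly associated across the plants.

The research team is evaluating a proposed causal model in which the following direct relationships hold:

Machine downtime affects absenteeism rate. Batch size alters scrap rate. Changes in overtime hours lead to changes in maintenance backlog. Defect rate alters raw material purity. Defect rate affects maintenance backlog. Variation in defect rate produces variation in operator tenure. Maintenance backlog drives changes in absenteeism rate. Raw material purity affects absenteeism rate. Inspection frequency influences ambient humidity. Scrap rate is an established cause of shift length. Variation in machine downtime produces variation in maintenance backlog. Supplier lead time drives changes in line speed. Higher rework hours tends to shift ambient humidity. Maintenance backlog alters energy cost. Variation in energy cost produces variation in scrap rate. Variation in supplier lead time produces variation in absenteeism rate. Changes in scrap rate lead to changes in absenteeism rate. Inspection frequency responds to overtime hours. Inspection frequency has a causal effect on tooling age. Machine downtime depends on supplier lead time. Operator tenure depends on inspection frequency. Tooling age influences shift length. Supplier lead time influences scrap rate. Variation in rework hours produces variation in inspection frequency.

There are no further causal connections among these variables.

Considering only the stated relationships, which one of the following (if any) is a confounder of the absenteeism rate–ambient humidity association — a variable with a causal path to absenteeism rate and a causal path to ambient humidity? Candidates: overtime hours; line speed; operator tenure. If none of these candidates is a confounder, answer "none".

overtime hours

Overtime hours causes absenteeism rate (overtime hours → maintenance backlog → absenteeism rate) and also causes ambient humidity (overtime hours → inspection frequency → ambient humidity); it is a common cause of both.
Each of the other candidates lacks a causal path to at least one of absenteeism rate and ambient humidity, so they do not confound the relationship.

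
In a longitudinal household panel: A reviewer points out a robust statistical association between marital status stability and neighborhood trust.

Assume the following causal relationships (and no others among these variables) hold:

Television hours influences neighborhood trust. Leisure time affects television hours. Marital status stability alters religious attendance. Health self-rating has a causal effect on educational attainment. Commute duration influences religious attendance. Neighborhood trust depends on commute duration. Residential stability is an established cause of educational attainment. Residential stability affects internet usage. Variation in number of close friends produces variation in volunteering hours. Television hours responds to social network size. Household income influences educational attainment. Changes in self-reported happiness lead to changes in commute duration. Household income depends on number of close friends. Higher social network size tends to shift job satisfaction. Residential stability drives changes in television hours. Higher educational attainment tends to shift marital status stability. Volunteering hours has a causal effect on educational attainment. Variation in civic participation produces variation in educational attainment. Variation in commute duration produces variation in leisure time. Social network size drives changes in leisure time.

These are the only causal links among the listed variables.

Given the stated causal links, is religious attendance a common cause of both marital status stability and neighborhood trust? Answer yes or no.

Religious attendance has no stated causal path to either marital status stability or neighborhood trust. A confounder must cause both variables, so religious attendance does not qualify.

no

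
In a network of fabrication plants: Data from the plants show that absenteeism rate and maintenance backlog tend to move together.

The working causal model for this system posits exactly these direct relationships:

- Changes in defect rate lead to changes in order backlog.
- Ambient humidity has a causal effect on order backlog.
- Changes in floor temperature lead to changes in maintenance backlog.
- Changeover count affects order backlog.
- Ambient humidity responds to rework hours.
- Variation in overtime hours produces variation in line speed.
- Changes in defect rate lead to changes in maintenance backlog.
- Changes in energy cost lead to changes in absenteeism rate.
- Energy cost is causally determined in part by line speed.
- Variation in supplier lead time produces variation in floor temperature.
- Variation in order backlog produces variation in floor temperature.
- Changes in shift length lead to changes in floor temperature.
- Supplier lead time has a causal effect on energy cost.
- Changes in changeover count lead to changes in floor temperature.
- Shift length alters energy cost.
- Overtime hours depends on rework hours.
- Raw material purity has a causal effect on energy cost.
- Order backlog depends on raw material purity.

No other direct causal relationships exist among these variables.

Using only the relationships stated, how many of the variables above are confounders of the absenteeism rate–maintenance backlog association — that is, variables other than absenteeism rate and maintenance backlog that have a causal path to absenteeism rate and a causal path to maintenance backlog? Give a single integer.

The common causes are: raw material purity (to absenteeism rate via raw material purity → energy cost → absenteeism rate; to maintenance backlog via raw material purity → order backlog → floor temperature → maintenance backlog); rework hours (to absenteeism rate via rework hours → overtime hours → line speed → energy cost → absenteeism rate; to maintenance backlog via rework hours → ambient humidity → order backlog → floor temperature → maintenance backlog); shift length (to absenteeism rate via shift length → energy cost → absenteeism rate; to maintenance backlog via shift length → floor temperature → maintenance backlog); supplier lead time (to absenteeism rate via supplier lead time → energy cost → absenteeism rate; to maintenance backlog via supplier lead time → floor temperature → maintenance backlog).
Every other variable lacks a causal path to at least one of absenteeism rate and maintenance backlog.

4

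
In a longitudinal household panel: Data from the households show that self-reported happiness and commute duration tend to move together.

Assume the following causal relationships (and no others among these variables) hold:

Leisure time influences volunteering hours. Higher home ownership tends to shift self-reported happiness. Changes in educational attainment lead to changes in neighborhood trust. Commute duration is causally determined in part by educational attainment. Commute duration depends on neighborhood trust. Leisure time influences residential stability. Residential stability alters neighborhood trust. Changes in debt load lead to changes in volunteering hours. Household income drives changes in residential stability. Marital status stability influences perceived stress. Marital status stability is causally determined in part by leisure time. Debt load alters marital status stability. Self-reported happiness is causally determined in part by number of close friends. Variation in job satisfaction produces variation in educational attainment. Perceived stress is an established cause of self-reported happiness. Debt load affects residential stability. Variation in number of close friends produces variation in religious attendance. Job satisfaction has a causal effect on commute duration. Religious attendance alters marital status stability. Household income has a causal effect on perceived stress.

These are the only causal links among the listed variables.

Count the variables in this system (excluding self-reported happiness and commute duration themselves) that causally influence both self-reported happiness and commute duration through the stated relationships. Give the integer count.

3

The common causes are: debt load (to self-reported happiness via debt load → marital status stability → perceived stress → self-reported happiness; to commute duration via debt load → residential stability → neighborhood trust → commute duration); household income (to self-reported happiness via household income → perceived stress → self-reported happiness; to commute duration via household income → residential stability → neighborhood trust → commute duration); leisure time (to self-reported happiness via leisure time → marital status stability → perceived stress → self-reported happiness; to commute duration via leisure time → residential stability → neighborhood trust → commute duration).
Every other variable lacks a causal path to at least one of self-reported happiness and commute duration.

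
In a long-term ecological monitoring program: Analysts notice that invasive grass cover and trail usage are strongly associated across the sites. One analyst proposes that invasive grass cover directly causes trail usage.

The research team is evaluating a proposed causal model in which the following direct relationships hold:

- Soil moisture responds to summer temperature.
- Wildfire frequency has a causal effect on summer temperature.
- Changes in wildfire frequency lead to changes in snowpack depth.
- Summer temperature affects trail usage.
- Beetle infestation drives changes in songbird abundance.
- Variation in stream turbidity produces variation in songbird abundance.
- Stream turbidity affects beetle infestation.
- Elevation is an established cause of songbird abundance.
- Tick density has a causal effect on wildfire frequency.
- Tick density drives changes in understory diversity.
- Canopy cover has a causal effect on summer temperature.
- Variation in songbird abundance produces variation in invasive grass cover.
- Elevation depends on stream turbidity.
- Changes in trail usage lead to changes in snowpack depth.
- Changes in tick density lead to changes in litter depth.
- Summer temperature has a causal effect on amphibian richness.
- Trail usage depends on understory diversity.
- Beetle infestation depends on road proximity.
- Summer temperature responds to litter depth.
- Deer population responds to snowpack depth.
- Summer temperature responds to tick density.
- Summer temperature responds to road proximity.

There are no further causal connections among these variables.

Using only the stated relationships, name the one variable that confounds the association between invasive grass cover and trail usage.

Road proximity has a causal path to invasive grass cover (road proximity → beetle infestation → songbird abundance → invasive grass cover) and a separate causal path to trail usage (road proximity → summer temperature → trail usage), so it is a common cause of both.
No stated relationship gives invasive grass cover a causal route to trail usage, so the correlation is explained by the shared upstream cause rather than a direct effect.

road proximity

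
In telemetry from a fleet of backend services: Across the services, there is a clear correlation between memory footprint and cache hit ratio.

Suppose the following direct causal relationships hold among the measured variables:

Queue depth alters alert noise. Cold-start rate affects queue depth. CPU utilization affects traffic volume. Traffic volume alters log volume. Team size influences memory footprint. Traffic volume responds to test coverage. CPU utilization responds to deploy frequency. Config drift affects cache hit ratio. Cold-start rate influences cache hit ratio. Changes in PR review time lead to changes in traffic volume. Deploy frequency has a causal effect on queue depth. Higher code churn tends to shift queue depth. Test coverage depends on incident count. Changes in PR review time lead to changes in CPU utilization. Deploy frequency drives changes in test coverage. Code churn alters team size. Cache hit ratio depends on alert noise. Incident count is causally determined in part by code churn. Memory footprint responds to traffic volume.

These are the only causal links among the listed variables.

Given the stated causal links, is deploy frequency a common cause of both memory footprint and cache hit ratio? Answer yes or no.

yes

Deploy frequency has a causal path to memory footprint (deploy frequency → CPU utilization → traffic volume → memory footprint) and to cache hit ratio (deploy frequency → queue depth → alert noise → cache hit ratio), so it is a common cause of both — a confounder.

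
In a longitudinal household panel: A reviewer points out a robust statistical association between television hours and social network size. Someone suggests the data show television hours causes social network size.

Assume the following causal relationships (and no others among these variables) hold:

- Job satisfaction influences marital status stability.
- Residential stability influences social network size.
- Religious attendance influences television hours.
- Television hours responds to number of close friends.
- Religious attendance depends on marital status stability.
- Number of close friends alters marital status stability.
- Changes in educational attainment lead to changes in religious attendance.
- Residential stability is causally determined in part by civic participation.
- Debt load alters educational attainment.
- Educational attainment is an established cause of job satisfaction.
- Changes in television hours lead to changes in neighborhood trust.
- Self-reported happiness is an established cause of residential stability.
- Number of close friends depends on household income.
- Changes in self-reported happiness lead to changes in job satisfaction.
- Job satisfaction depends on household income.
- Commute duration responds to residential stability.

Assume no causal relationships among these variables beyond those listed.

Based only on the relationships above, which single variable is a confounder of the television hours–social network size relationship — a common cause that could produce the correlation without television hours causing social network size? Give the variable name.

self-reported happiness

Self-reported happiness has a causal path to television hours (self-reported happiness → job satisfaction → marital status stability → religious attendance → television hours) and a separate causal path to social network size (self-reported happiness → residential stability → social network size), so it is a common cause of both.
No stated relationship gives television hours a causal route to social network size, so the correlation is explained by the shared upstream cause rather than a direct effect.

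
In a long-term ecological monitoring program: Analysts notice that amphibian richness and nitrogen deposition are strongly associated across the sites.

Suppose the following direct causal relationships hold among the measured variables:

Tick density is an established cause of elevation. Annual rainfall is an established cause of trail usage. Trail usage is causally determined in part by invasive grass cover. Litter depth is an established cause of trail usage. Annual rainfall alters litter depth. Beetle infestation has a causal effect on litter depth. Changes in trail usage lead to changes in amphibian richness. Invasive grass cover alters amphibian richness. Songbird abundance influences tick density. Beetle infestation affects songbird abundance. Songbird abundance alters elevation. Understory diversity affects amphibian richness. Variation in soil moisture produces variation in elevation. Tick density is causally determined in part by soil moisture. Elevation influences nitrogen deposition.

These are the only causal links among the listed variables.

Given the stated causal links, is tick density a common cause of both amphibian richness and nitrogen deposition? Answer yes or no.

no

Tick density has no stated causal path to amphibian richness. A confounder must cause both variables, so tick density does not qualify.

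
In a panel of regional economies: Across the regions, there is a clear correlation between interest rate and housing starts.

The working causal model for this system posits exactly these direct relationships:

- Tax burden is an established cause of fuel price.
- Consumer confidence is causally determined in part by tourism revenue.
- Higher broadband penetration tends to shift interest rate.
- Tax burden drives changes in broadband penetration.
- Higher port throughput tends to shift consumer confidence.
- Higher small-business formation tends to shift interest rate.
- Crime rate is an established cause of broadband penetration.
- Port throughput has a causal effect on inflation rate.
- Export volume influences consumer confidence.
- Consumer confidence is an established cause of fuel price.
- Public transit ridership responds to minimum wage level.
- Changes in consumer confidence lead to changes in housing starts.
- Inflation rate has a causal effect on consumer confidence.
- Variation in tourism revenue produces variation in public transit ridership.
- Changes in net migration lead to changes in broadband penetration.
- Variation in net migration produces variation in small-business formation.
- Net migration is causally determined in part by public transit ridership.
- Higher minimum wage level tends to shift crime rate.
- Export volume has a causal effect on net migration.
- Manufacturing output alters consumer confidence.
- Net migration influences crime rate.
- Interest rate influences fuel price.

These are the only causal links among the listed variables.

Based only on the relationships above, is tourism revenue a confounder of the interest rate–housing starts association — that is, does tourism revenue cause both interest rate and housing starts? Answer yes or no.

Tourism revenue has a causal path to interest rate (tourism revenue → public transit ridership → net migration → small-business formation → interest rate) and to housing starts (tourism revenue → consumer confidence → housing starts), so it is a common cause of both — a confounder.

yes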